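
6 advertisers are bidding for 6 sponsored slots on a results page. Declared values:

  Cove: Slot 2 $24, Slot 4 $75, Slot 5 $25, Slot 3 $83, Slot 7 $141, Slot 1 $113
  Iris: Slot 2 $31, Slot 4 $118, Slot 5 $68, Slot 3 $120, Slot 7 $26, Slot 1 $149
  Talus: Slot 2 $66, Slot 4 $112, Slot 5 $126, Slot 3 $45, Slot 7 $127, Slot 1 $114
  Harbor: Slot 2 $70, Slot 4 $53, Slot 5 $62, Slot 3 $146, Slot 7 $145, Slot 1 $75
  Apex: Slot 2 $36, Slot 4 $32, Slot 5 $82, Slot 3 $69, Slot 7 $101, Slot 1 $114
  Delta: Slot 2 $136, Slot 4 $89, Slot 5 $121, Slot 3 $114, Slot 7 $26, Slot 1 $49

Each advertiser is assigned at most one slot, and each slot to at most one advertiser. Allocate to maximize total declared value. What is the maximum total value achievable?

Max total: $781

Optimal: Cove→Slot 7 ($141), Iris→Slot 4 ($118), Talus→Slot 5 ($126), Harbor→Slot 3 ($146), Apex→Slot 1 ($114), Delta→Slot 2 ($136) — total 141+118+126+146+114+136 = $781.
Max-entry greedy (repeatedly take the single best remaining cell) gives $730, worse by 51.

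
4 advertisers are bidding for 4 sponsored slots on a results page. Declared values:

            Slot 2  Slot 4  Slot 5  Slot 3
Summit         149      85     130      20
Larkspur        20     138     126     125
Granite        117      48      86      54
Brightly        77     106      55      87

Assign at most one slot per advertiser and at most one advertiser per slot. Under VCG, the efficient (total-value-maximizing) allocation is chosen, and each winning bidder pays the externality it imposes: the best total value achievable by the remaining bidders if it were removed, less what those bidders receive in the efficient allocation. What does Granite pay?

Efficient allocation: Summit→Slot 5 ($130), Larkspur→Slot 3 ($125), Granite→Slot 2 ($117), Brightly→Slot 4 ($106); total welfare W = $478.
Granite receives Slot 2 at value $117, so the others get W − 117 = $361.
Without Granite: best allocation of the remaining 3 bidders over all 4 slots is Summit→Slot 2 ($149), Larkspur→Slot 5 ($126), Brightly→Slot 4 ($106), total $381.
VCG payment = (others' best without Granite) − (others' welfare with Granite) = 381 − 361 = $20.

Granite pays $20.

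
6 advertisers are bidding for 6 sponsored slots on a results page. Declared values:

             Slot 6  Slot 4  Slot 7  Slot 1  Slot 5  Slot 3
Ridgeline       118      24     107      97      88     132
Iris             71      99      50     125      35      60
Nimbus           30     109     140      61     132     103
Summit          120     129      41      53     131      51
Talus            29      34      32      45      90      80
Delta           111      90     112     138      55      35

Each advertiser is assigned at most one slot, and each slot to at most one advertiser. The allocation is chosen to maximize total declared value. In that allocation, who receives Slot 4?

Optimal: Ridgeline→Slot 3 ($132), Iris→Slot 1 ($125), Nimbus→Slot 7 ($140), Summit→Slot 4 ($129), Talus→Slot 5 ($90), Delta→Slot 6 ($111) — total 132+125+140+129+90+111 = $727.
Column-greedy (each slot in turn goes to its best remaining advertiser) gives $688, worse by 39.
Next-best assignment: Ridgeline→Slot 3, Iris→Slot 4, Nimbus→Slot 7, Summit→Slot 6, Talus→Slot 5, Delta→Slot 1 = $719.
Summit's own top slot is Slot 5 ($131), but forcing Summit→Slot 5 and reassigning the rest optimally gives only $706 — worse by 21.

Summit receives Slot 4.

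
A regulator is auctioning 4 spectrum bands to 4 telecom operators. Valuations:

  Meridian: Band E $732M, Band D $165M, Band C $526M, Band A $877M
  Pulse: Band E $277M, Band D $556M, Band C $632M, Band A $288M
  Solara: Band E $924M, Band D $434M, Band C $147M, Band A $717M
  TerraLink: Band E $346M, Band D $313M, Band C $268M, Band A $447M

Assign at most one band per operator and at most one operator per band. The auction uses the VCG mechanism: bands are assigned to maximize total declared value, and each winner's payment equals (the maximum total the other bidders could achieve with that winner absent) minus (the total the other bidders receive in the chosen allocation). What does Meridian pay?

Meridian pays $134M.

Efficient allocation: Meridian→Band A ($877M), Pulse→Band C ($632M), Solara→Band E ($924M), TerraLink→Band D ($313M); total welfare W = $2746M.
Meridian receives Band A at value $877M, so the others get W − 877 = $1869M.
Without Meridian: best allocation of the remaining 3 bidders over all 4 bands is Pulse→Band C ($632M), Solara→Band E ($924M), TerraLink→Band A ($447M), total $2003M.
VCG payment = (others' best without Meridian) − (others' welfare with Meridian) = 2003 − 1869 = $134M.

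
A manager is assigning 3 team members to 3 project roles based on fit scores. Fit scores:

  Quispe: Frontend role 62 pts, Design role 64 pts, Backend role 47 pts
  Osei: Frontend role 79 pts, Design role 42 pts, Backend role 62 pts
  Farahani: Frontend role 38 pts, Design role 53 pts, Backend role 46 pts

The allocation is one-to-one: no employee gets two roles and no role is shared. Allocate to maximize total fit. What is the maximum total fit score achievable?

Maximum total: 189 pts

Optimal: Quispe→Design role (64 pts), Osei→Frontend role (79 pts), Farahani→Backend role (46 pts) — total 64+79+46 = 189 pts.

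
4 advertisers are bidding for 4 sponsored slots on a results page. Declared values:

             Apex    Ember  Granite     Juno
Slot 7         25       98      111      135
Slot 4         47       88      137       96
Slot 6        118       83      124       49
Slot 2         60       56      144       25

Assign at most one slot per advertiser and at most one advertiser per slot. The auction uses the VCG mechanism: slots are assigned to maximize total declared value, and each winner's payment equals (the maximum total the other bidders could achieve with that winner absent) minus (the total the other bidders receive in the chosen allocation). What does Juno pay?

Efficient allocation: Apex→Slot 6 ($118), Ember→Slot 4 ($88), Granite→Slot 2 ($144), Juno→Slot 7 ($135); total welfare W = $485.
Juno receives Slot 7 at value $135, so the others get W − 135 = $350.
Without Juno: best allocation of the remaining 3 bidders over all 4 slots is Apex→Slot 6 ($118), Ember→Slot 7 ($98), Granite→Slot 2 ($144), total $360.
VCG payment = (others' best without Juno) − (others' welfare with Juno) = 360 − 350 = $10.

Juno pays $10.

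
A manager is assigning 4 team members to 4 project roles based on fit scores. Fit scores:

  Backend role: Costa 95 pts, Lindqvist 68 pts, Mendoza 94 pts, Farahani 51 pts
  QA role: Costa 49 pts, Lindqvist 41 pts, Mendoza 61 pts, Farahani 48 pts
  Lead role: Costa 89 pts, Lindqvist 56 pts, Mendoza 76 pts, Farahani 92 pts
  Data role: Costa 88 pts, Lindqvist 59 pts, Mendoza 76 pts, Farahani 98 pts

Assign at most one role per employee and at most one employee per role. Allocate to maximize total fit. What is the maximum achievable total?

Treat this as an assignment problem: match each employee to one role.
Optimal: Costa→Lead role (89 pts), Lindqvist→QA role (41 pts), Mendoza→Backend role (94 pts), Farahani→Data role (98 pts) — total 89+41+94+98 = 322 pts.
Row-greedy (each employee in turn takes its best remaining role) gives 278 pts, worse by 44.
Checked against all permutations: 322 pts is optimal.

Max total: 322 pts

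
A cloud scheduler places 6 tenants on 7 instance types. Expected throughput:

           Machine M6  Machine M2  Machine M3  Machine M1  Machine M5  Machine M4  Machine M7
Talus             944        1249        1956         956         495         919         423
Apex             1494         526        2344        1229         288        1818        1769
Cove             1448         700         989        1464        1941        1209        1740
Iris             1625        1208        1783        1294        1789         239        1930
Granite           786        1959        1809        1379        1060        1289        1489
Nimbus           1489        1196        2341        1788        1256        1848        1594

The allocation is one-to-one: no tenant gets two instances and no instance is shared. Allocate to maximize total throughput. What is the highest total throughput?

Optimal: Talus→Machine M3 (1956 ops/s), Apex→Machine M4 (1818 ops/s), Cove→Machine M5 (1941 ops/s), Iris→Machine M7 (1930 ops/s), Granite→Machine M2 (1959 ops/s), Nimbus→Machine M1 (1788 ops/s) — total 1956+1818+1941+1930+1959+1788 = 11392 ops/s.
Column-greedy (each instance in turn goes to its best remaining tenant) gives 10576 ops/s, worse by 816.
Every other assignment is strictly worse.

Maximum total: 11392 ops/s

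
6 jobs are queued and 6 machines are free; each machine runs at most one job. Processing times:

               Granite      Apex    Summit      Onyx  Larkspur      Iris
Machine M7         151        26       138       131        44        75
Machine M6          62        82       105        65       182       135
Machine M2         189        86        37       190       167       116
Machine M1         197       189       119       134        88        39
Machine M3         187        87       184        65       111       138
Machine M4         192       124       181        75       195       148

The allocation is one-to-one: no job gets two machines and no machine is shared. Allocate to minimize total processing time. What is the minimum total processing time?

Optimal: Granite→Machine M6 (62 min), Apex→Machine M3 (87 min), Summit→Machine M2 (37 min), Onyx→Machine M4 (75 min), Larkspur→Machine M7 (44 min), Iris→Machine M1 (39 min) — total 62+87+37+75+44+39 = 344 min.
Min-entry greedy (repeatedly take the single cheapest remaining cell) gives 424 min, worse by 80.
Next-best assignment: Granite→Machine M6, Apex→Machine M7, Summit→Machine M2, Onyx→Machine M4, Larkspur→Machine M3, Iris→Machine M1 = 350 min.

Minimum total: 344 min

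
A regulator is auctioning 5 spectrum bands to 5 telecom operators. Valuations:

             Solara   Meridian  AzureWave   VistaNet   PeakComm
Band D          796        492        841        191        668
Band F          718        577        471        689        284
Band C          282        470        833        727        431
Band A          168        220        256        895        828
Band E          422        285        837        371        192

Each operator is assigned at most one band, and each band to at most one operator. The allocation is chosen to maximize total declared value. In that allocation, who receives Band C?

VistaNet receives Band C.

Optimal: Solara→Band D ($796M), Meridian→Band F ($577M), AzureWave→Band E ($837M), VistaNet→Band C ($727M), PeakComm→Band A ($828M) — total 796+577+837+727+828 = $3765M.
Max-entry greedy (repeatedly take the single best remaining cell) gives $3116M, worse by 649.
No other one-to-one assignment exceeds $3765M.
VistaNet's own top band is Band A ($895M), but forcing VistaNet→Band A and reassigning the rest optimally gives only $3588M — worse by 177.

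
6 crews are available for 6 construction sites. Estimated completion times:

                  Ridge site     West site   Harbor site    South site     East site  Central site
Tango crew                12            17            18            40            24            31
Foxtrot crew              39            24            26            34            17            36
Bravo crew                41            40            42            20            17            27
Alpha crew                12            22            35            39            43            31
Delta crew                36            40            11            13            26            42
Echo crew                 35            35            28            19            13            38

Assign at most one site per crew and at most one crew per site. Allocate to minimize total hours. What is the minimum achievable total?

Minimum total: 103 hours

Optimal: Tango crew→West site (17 hours), Foxtrot crew→East site (17 hours), Bravo crew→Central site (27 hours), Alpha crew→Ridge site (12 hours), Delta crew→Harbor site (11 hours), Echo crew→South site (19 hours) — total 17+17+27+12+11+19 = 103 hours.
Row-greedy (each crew in turn takes its cheapest remaining site) gives 120 hours, worse by 17.
Swapping Alpha crew↔Bravo crew (Alpha crew→Central site 31 hours, Bravo crew→Ridge site 41 hours) adds 33.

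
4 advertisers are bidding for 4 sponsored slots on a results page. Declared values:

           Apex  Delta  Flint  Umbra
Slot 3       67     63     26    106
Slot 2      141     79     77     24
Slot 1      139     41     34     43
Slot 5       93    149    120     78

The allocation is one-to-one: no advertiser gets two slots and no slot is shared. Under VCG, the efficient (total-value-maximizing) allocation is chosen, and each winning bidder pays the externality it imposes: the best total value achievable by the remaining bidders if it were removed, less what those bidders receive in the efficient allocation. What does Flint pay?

Flint pays $2.

Efficient allocation: Apex→Slot 1 ($139), Delta→Slot 5 ($149), Flint→Slot 2 ($77), Umbra→Slot 3 ($106); total welfare W = $471.
Flint receives Slot 2 at value $77, so the others get W − 77 = $394.
Without Flint: best allocation of the remaining 3 bidders over all 4 slots is Apex→Slot 2 ($141), Delta→Slot 5 ($149), Umbra→Slot 3 ($106), total $396.
VCG payment = (others' best without Flint) − (others' welfare with Flint) = 396 − 394 = $2.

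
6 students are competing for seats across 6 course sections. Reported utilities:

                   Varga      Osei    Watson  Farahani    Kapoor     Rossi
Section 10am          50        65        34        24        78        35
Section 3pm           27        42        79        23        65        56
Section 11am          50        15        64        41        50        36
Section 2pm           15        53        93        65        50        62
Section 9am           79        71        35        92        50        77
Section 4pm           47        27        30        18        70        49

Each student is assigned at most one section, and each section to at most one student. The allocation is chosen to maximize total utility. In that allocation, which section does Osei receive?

This is a one-to-one assignment (maximum-weight bipartite matching).
Optimal: Varga→Section 11am (50 points), Osei→Section 10am (65 points), Watson→Section 2pm (93 points), Farahani→Section 9am (92 points), Kapoor→Section 4pm (70 points), Rossi→Section 3pm (56 points) — total 50+65+93+92+70+56 = 426 points.
Swapping Watson↔Kapoor (Watson→Section 4pm 30 points, Kapoor→Section 2pm 50 points) loses 83.
Osei's own top section is Section 9am (71 points), but forcing Osei→Section 9am and reassigning the rest optimally gives only 392 points — worse by 34.

Osei receives Section 10am.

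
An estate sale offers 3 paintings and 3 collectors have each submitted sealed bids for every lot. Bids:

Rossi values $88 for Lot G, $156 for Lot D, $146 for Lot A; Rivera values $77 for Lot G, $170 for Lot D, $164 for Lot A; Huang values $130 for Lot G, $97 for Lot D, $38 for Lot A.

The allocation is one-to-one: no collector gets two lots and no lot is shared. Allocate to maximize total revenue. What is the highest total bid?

Maximum total: $450

Optimal: Rossi→Lot D ($156), Rivera→Lot A ($164), Huang→Lot G ($130) — total 156+164+130 = $450.
Column-greedy (each lot in turn goes to its best remaining collector) gives $446, worse by 4.
Swapping Huang↔Rossi (Huang→Lot D $97, Rossi→Lot G $88) loses 101.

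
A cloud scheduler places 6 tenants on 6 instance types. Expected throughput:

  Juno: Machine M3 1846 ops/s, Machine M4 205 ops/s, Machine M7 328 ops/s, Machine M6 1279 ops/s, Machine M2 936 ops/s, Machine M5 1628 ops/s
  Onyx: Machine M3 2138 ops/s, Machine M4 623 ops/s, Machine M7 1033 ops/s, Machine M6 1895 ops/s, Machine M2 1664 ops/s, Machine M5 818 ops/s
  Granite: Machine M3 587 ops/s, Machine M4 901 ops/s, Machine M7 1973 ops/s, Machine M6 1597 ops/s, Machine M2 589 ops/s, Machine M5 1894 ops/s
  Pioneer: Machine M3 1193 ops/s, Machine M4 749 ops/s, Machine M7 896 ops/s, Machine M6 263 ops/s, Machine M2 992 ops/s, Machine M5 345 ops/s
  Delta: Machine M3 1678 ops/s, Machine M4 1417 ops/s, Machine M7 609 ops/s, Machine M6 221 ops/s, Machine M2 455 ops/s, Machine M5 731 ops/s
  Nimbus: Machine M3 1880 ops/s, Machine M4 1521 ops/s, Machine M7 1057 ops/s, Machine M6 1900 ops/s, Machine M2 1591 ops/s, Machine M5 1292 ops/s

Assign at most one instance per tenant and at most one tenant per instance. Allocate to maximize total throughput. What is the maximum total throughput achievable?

Optimal: Juno→Machine M5 (1628 ops/s), Onyx→Machine M3 (2138 ops/s), Granite→Machine M7 (1973 ops/s), Pioneer→Machine M2 (992 ops/s), Delta→Machine M4 (1417 ops/s), Nimbus→Machine M6 (1900 ops/s) — total 1628+2138+1973+992+1417+1900 = 10048 ops/s.
Row-greedy (each tenant in turn takes its best remaining instance) gives 9415 ops/s, worse by 633.
Swapping Juno↔Granite (Juno→Machine M7 328 ops/s, Granite→Machine M5 1894 ops/s) loses 1379.
Checked against all permutations: 10048 ops/s is optimal.

Maximum total: 10048 ops/s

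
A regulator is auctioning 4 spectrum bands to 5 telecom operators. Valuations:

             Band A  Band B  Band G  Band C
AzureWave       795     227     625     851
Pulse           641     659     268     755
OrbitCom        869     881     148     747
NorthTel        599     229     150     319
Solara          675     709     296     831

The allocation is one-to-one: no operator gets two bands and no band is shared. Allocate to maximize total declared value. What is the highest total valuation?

Optimal: OrbitCom→Band A ($869M), Pulse→Band B ($659M), AzureWave→Band G ($625M), Solara→Band C ($831M) — total 869+659+625+831 = $2984M.
Column-greedy (each band in turn goes to its best remaining operator) gives $2958M, worse by 26.

Maximum total: $2984M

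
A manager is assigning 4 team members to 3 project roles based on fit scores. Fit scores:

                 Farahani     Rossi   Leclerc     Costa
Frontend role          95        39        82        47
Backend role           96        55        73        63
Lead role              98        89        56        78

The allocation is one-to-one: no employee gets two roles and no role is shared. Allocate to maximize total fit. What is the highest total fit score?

Optimal: Leclerc→Frontend role (82 pts), Farahani→Backend role (96 pts), Rossi→Lead role (89 pts) — total 82+96+89 = 267 pts.
Max-entry greedy (repeatedly take the single best remaining cell) gives 243 pts, worse by 24.
Swapping Farahani↔Rossi (Farahani→Lead role 98 pts, Rossi→Backend role 55 pts) loses 32.

Maximum total: 267 pts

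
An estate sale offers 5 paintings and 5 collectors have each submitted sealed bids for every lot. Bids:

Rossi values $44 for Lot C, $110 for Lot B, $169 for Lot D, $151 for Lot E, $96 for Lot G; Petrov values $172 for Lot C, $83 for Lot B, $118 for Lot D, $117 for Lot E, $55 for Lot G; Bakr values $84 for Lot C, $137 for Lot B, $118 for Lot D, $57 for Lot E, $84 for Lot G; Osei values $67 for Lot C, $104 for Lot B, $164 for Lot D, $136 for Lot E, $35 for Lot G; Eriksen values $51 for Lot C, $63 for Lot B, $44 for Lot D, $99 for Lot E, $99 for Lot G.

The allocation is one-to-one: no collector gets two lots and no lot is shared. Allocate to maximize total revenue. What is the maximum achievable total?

This is a one-to-one assignment (maximum-weight bipartite matching).
Optimal: Rossi→Lot E ($151), Petrov→Lot C ($172), Bakr→Lot B ($137), Osei→Lot D ($164), Eriksen→Lot G ($99) — total 151+172+137+164+99 = $723.
Column-greedy (each lot in turn goes to its best remaining collector) gives $713, worse by 10.

Max total: $723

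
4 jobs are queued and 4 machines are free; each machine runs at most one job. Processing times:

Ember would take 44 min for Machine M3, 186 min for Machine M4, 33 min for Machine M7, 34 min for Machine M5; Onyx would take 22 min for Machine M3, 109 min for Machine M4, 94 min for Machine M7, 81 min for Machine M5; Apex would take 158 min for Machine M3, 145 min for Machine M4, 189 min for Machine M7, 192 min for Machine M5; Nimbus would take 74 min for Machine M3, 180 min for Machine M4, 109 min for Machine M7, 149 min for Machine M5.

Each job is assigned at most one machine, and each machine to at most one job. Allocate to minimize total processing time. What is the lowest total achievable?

Min total: 310 min

Optimal: Ember→Machine M5 (34 min), Onyx→Machine M3 (22 min), Apex→Machine M4 (145 min), Nimbus→Machine M7 (109 min) — total 34+22+145+109 = 310 min.
Min-entry greedy (repeatedly take the single cheapest remaining cell) gives 349 min, worse by 39.
Next-best assignment: Ember→Machine M7, Onyx→Machine M5, Apex→Machine M4, Nimbus→Machine M3 = 333 min.
Swapping Apex↔Onyx (Apex→Machine M3 158 min, Onyx→Machine M4 109 min) adds 100.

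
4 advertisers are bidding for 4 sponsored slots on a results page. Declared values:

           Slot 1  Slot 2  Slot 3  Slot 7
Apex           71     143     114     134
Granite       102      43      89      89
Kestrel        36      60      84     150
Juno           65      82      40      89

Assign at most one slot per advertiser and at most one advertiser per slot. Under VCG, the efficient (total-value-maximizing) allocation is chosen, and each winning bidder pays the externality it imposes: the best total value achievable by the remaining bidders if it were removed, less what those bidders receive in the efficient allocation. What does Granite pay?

Granite pays $12.

Efficient allocation: Apex→Slot 3 ($114), Granite→Slot 1 ($102), Kestrel→Slot 7 ($150), Juno→Slot 2 ($82); total welfare W = $448.
Granite receives Slot 1 at value $102, so the others get W − 102 = $346.
Without Granite: best allocation of the remaining 3 bidders over all 4 slots is Apex→Slot 2 ($143), Kestrel→Slot 7 ($150), Juno→Slot 1 ($65), total $358.
VCG payment = (others' best without Granite) − (others' welfare with Granite) = 358 − 346 = $12.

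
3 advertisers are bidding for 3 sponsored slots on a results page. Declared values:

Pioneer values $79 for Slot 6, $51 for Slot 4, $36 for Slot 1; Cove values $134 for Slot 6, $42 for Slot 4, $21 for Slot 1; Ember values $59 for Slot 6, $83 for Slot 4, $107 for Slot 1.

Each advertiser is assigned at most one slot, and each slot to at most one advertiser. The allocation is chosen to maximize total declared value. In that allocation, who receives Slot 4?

Pioneer receives Slot 4.

This is a one-to-one assignment (maximum-weight bipartite matching).
Optimal: Pioneer→Slot 4 ($51), Cove→Slot 6 ($134), Ember→Slot 1 ($107) — total 51+134+107 = $292.
Column-greedy (each slot in turn goes to its best remaining advertiser) gives $253, worse by 39.
No other one-to-one assignment exceeds $292.
Pioneer's own top slot is Slot 6 ($79), but forcing Pioneer→Slot 6 and reassigning the rest optimally gives only $228 — worse by 64.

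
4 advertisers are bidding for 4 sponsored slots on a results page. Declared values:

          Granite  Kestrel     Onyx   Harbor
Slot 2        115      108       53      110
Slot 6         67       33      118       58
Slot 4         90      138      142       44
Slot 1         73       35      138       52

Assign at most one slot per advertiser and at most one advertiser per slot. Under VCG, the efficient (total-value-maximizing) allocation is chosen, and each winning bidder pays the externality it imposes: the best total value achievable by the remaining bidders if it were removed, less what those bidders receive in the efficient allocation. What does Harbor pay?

Efficient allocation: Granite→Slot 6 ($67), Kestrel→Slot 4 ($138), Onyx→Slot 1 ($138), Harbor→Slot 2 ($110); total welfare W = $453.
Harbor receives Slot 2 at value $110, so the others get W − 110 = $343.
Without Harbor: best allocation of the remaining 3 bidders over all 4 slots is Granite→Slot 2 ($115), Kestrel→Slot 4 ($138), Onyx→Slot 1 ($138), total $391.
VCG payment = (others' best without Harbor) − (others' welfare with Harbor) = 391 − 343 = $48.

Harbor pays $48.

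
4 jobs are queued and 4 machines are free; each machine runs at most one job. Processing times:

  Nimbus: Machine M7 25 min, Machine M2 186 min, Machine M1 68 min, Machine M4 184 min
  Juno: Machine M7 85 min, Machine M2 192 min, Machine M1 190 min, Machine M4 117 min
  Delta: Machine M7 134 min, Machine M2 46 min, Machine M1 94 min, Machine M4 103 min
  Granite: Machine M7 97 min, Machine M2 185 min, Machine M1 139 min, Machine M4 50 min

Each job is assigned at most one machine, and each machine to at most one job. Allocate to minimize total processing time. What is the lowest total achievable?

Treat this as an assignment problem: match each job to one machine.
Optimal: Nimbus→Machine M1 (68 min), Juno→Machine M7 (85 min), Delta→Machine M2 (46 min), Granite→Machine M4 (50 min) — total 68+85+46+50 = 249 min.
Column-greedy (each machine in turn goes to its cheapest remaining job) gives 327 min, worse by 78.
Next-best assignment: Nimbus→Machine M7, Juno→Machine M1, Delta→Machine M2, Granite→Machine M4 = 311 min.
Swapping Nimbus↔Juno (Nimbus→Machine M7 25 min, Juno→Machine M1 190 min) adds 62.
Checked against all permutations: 249 min is optimal.

Min total: 249 min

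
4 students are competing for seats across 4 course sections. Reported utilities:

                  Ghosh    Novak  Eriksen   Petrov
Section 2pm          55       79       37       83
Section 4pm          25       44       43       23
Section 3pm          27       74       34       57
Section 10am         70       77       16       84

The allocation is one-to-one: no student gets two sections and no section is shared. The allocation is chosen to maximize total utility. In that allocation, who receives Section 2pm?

Petrov receives Section 2pm.

Optimal: Ghosh→Section 10am (70 points), Novak→Section 3pm (74 points), Eriksen→Section 4pm (43 points), Petrov→Section 2pm (83 points) — total 70+74+43+83 = 270 points.
Row-greedy (each student in turn takes its best remaining section) gives 249 points, worse by 21.
Swapping Novak↔Ghosh (Novak→Section 10am 77 points, Ghosh→Section 3pm 27 points) loses 40.
Every other assignment is strictly worse.
Petrov's own top section is Section 10am (84 points), but forcing Petrov→Section 10am and reassigning the rest optimally gives only 256 points — worse by 14.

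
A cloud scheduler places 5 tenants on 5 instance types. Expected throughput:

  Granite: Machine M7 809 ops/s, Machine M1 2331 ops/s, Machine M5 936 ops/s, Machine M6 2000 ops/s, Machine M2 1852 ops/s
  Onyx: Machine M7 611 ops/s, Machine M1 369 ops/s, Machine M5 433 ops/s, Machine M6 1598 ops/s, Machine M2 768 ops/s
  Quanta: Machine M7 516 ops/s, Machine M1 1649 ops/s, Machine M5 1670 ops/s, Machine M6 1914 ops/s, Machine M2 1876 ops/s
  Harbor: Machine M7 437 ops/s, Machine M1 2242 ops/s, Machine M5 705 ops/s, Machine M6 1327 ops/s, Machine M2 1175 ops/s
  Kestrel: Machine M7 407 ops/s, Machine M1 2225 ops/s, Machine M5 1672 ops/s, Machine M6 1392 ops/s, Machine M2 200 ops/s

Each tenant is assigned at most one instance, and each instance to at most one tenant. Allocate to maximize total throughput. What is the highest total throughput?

Optimal: Granite→Machine M6 (2000 ops/s), Onyx→Machine M7 (611 ops/s), Quanta→Machine M2 (1876 ops/s), Harbor→Machine M1 (2242 ops/s), Kestrel→Machine M5 (1672 ops/s) — total 2000+611+1876+2242+1672 = 8401 ops/s.
Next-best assignment: Granite→Machine M2, Onyx→Machine M7, Quanta→Machine M6, Harbor→Machine M1, Kestrel→Machine M5 = 8291 ops/s.
Every other assignment is strictly worse.

Max total: 8401 ops/s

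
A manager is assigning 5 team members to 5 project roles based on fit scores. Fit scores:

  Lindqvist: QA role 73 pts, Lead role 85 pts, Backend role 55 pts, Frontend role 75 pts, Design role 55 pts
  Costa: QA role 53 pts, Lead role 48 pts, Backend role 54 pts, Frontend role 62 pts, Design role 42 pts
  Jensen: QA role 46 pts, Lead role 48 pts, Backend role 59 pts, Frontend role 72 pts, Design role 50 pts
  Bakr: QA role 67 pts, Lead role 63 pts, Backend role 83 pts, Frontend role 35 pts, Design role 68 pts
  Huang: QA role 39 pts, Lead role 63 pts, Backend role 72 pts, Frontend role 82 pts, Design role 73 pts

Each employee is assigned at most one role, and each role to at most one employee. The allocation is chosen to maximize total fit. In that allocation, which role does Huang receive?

Huang receives Design role.

This is a one-to-one assignment (maximum-weight bipartite matching).
Optimal: Lindqvist→Lead role (85 pts), Costa→QA role (53 pts), Jensen→Frontend role (72 pts), Bakr→Backend role (83 pts), Huang→Design role (73 pts) — total 85+53+72+83+73 = 366 pts.
Row-greedy (each employee in turn takes its best remaining role) gives 313 pts, worse by 53.
Next-best assignment: Lindqvist→Lead role, Costa→QA role, Jensen→Design role, Bakr→Backend role, Huang→Frontend role = 353 pts.
No other one-to-one assignment exceeds 366 pts.
Huang's own top role is Frontend role (82 pts), but forcing Huang→Frontend role and reassigning the rest optimally gives only 353 pts — worse by 13.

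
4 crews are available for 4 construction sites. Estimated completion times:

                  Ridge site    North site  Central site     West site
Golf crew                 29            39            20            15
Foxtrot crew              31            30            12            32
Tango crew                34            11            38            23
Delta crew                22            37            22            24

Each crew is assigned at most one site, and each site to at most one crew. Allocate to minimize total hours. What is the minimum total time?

Min total: 60 hours

Treat this as an assignment problem: match each crew to one site.
Optimal: Golf crew→West site (15 hours), Foxtrot crew→Central site (12 hours), Tango crew→North site (11 hours), Delta crew→Ridge site (22 hours) — total 15+12+11+22 = 60 hours.
Swapping Golf crew↔Tango crew (Golf crew→North site 39 hours, Tango crew→West site 23 hours) adds 36.
Checked against all permutations: 60 hours is optimal.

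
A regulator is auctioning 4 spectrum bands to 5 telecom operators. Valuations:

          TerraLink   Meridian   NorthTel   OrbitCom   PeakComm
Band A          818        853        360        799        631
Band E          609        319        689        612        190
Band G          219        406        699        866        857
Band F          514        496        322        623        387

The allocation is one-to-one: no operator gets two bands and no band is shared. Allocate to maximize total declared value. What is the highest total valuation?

Optimal: Meridian→Band A ($853M), NorthTel→Band E ($689M), PeakComm→Band G ($857M), OrbitCom→Band F ($623M) — total 853+689+857+623 = $3022M.
Column-greedy (each band in turn goes to its best remaining operator) gives $2922M, worse by 100.

Maximum total: $3022M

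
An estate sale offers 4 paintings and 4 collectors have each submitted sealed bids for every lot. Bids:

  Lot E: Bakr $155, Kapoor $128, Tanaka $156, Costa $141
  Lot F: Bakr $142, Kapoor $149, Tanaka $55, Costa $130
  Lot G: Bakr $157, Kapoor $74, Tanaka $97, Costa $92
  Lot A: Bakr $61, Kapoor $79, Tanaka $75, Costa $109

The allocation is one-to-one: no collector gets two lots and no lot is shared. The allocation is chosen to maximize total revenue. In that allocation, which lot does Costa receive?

Optimal: Bakr→Lot G ($157), Kapoor→Lot F ($149), Tanaka→Lot E ($156), Costa→Lot A ($109) — total 157+149+156+109 = $571.
Next-best assignment: Bakr→Lot G, Kapoor→Lot F, Tanaka→Lot A, Costa→Lot E = $522.
No other one-to-one assignment exceeds $571.
Costa's own top lot is Lot E ($141), but forcing Costa→Lot E and reassigning the rest optimally gives only $522 — worse by 49.

Costa receives Lot A.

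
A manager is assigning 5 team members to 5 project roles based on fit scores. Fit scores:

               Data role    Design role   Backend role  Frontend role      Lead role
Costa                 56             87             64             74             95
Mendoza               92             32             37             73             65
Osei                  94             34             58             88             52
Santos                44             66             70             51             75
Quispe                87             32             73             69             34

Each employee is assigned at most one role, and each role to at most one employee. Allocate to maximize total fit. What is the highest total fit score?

Optimal: Costa→Design role (87 pts), Mendoza→Data role (92 pts), Osei→Frontend role (88 pts), Santos→Lead role (75 pts), Quispe→Backend role (73 pts) — total 87+92+88+75+73 = 415 pts.
Column-greedy (each role in turn goes to its best remaining employee) gives 402 pts, worse by 13.
Next-best assignment: Costa→Lead role, Mendoza→Data role, Osei→Frontend role, Santos→Design role, Quispe→Backend role = 414 pts.
Swapping Costa↔Santos (Costa→Lead role 95 pts, Santos→Design role 66 pts) loses 1.
Checked against all permutations: 415 pts is optimal.

Maximum total: 415 pts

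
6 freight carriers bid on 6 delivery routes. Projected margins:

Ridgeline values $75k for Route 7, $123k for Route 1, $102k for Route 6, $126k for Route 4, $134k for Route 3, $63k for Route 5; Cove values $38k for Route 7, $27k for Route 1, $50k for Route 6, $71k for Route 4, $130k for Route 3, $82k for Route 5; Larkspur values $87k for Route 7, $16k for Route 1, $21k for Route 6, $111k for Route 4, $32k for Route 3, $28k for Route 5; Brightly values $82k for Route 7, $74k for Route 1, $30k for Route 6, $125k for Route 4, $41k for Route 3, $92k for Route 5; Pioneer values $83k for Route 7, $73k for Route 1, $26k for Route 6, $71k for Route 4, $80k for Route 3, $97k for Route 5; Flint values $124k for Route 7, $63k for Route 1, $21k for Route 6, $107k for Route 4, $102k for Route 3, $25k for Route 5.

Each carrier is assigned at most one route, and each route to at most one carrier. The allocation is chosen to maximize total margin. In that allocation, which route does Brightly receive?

Optimal: Ridgeline→Route 6 ($102k), Cove→Route 3 ($130k), Larkspur→Route 4 ($111k), Brightly→Route 1 ($74k), Pioneer→Route 5 ($97k), Flint→Route 7 ($124k) — total 102+130+111+74+97+124 = $638k.
Column-greedy (each route in turn goes to its best remaining carrier) gives $530k, worse by 108.
Brightly's own top route is Route 4 ($125k), but forcing Brightly→Route 4 and reassigning the rest optimally gives only $620k — worse by 18.

Brightly receives Route 1.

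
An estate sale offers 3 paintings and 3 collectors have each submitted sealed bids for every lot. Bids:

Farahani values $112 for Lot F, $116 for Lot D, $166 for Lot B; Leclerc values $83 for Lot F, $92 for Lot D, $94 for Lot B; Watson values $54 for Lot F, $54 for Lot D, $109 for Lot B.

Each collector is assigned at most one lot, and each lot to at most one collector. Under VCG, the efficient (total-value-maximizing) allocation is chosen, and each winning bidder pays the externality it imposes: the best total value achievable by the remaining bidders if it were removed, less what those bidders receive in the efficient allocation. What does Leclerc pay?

Efficient allocation: Farahani→Lot F ($112), Leclerc→Lot D ($92), Watson→Lot B ($109); total welfare W = $313.
Leclerc receives Lot D at value $92, so the others get W − 92 = $221.
Without Leclerc: best allocation of the remaining 2 bidders over all 3 lots is Farahani→Lot D ($116), Watson→Lot B ($109), total $225.
VCG payment = (others' best without Leclerc) − (others' welfare with Leclerc) = 225 − 221 = $4.

Leclerc pays $4.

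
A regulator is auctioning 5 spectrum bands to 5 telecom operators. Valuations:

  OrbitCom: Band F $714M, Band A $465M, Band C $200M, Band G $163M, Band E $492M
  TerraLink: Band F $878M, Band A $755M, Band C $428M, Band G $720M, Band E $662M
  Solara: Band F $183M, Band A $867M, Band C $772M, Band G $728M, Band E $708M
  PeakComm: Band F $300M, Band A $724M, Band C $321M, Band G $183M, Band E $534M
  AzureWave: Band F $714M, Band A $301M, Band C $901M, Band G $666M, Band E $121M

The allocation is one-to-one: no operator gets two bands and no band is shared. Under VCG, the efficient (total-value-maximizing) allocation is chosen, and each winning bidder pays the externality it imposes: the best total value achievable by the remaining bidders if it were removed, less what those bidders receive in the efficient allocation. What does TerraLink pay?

TerraLink pays $20M.

Efficient allocation: OrbitCom→Band F ($714M), TerraLink→Band G ($720M), Solara→Band E ($708M), PeakComm→Band A ($724M), AzureWave→Band C ($901M); total welfare W = $3767M.
TerraLink receives Band G at value $720M, so the others get W − 720 = $3047M.
Without TerraLink: best allocation of the remaining 4 bidders over all 5 bands is OrbitCom→Band F ($714M), Solara→Band G ($728M), PeakComm→Band A ($724M), AzureWave→Band C ($901M), total $3067M.
VCG payment = (others' best without TerraLink) − (others' welfare with TerraLink) = 3067 − 3047 = $20M.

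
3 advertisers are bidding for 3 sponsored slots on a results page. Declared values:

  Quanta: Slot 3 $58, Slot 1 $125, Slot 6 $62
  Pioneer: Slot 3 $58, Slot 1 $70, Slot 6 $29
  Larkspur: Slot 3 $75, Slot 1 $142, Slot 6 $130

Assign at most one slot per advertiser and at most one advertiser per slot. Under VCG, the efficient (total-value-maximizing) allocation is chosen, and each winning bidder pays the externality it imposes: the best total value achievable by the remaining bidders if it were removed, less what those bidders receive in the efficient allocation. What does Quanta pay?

Efficient allocation: Quanta→Slot 1 ($125), Pioneer→Slot 3 ($58), Larkspur→Slot 6 ($130); total welfare W = $313.
Quanta receives Slot 1 at value $125, so the others get W − 125 = $188.
Without Quanta: best allocation of the remaining 2 bidders over all 3 slots is Pioneer→Slot 3 ($58), Larkspur→Slot 1 ($142), total $200.
VCG payment = (others' best without Quanta) − (others' welfare with Quanta) = 200 − 188 = $12.

Quanta pays $12.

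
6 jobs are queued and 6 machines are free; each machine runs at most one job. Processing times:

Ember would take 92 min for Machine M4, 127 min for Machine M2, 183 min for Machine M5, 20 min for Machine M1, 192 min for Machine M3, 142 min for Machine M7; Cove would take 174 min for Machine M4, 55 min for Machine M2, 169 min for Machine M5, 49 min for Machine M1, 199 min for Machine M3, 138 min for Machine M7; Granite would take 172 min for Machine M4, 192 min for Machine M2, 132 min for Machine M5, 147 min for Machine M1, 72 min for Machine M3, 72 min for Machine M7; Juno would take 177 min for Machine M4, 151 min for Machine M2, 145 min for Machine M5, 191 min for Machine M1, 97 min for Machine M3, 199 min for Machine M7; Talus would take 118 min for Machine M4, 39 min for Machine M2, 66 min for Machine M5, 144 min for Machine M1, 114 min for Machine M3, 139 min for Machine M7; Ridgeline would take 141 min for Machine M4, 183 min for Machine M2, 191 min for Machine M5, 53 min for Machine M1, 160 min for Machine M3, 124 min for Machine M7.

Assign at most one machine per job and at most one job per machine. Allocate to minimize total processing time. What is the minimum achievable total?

Min total: 435 min

Optimal: Ember→Machine M4 (92 min), Cove→Machine M2 (55 min), Granite→Machine M7 (72 min), Juno→Machine M3 (97 min), Talus→Machine M5 (66 min), Ridgeline→Machine M1 (53 min) — total 92+55+72+97+66+53 = 435 min.
Row-greedy (each job in turn takes its cheapest remaining machine) gives 534 min, worse by 99.
Next-best assignment: Ember→Machine M1, Cove→Machine M2, Granite→Machine M7, Juno→Machine M3, Talus→Machine M5, Ridgeline→Machine M4 = 451 min.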